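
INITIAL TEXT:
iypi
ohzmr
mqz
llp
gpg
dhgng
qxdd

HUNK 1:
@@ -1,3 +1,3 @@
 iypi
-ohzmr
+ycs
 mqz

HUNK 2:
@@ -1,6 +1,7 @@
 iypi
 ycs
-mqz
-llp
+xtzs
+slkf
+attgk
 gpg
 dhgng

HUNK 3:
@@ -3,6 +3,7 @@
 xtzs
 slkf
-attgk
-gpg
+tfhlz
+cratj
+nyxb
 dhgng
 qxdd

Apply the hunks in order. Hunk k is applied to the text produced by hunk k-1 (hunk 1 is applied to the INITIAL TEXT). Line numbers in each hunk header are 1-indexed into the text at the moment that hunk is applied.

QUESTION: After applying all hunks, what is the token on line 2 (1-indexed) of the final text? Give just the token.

Hunk 1: at line 1 remove [ohzmr] add [ycs] -> 7 lines: iypi ycs mqz llp gpg dhgng qxdd
Hunk 2: at line 1 remove [mqz,llp] add [xtzs,slkf,attgk] -> 8 lines: iypi ycs xtzs slkf attgk gpg dhgng qxdd
Hunk 3: at line 3 remove [attgk,gpg] add [tfhlz,cratj,nyxb] -> 9 lines: iypi ycs xtzs slkf tfhlz cratj nyxb dhgng qxdd
Final line 2: ycs

Answer: ycs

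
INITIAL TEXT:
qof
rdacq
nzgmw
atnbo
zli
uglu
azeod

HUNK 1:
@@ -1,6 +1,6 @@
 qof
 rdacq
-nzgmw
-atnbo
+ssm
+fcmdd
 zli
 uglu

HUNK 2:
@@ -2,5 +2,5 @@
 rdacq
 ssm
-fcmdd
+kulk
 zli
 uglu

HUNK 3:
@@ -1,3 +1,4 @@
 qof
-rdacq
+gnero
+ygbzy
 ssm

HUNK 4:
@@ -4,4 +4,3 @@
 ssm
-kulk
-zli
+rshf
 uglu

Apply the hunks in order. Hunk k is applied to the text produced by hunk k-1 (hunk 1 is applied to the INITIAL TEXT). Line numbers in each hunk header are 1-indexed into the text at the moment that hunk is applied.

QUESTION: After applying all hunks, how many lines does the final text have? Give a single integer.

Hunk 1: at line 1 remove [nzgmw,atnbo] add [ssm,fcmdd] -> 7 lines: qof rdacq ssm fcmdd zli uglu azeod
Hunk 2: at line 2 remove [fcmdd] add [kulk] -> 7 lines: qof rdacq ssm kulk zli uglu azeod
Hunk 3: at line 1 remove [rdacq] add [gnero,ygbzy] -> 8 lines: qof gnero ygbzy ssm kulk zli uglu azeod
Hunk 4: at line 4 remove [kulk,zli] add [rshf] -> 7 lines: qof gnero ygbzy ssm rshf uglu azeod
Final line count: 7

Answer: 7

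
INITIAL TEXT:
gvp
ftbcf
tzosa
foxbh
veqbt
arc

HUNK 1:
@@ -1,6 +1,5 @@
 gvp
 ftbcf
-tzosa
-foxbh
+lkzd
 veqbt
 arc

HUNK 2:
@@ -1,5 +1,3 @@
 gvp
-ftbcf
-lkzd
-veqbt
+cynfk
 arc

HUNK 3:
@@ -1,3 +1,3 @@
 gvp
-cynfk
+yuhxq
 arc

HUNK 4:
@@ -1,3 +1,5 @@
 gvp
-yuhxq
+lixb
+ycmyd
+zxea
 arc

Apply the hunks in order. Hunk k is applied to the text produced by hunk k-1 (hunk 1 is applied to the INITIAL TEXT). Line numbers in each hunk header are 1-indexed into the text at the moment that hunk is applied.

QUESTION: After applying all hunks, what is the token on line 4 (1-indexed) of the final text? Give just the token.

Answer: zxea

Derivation:
Hunk 1: at line 1 remove [tzosa,foxbh] add [lkzd] -> 5 lines: gvp ftbcf lkzd veqbt arc
Hunk 2: at line 1 remove [ftbcf,lkzd,veqbt] add [cynfk] -> 3 lines: gvp cynfk arc
Hunk 3: at line 1 remove [cynfk] add [yuhxq] -> 3 lines: gvp yuhxq arc
Hunk 4: at line 1 remove [yuhxq] add [lixb,ycmyd,zxea] -> 5 lines: gvp lixb ycmyd zxea arc
Final line 4: zxea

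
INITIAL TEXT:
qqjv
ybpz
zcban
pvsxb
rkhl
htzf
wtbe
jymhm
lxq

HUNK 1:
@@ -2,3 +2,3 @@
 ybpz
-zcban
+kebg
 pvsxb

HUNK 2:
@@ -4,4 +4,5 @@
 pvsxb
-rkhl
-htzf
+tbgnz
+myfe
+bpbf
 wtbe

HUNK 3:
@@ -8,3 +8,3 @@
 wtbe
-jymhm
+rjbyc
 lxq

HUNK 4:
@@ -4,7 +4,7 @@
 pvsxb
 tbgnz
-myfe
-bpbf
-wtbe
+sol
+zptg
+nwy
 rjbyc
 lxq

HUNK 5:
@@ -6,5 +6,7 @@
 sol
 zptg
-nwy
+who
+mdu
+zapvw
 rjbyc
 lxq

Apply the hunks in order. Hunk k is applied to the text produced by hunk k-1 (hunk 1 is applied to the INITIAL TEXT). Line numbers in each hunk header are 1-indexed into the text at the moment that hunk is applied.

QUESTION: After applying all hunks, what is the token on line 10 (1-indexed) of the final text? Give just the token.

Answer: zapvw

Derivation:
Hunk 1: at line 2 remove [zcban] add [kebg] -> 9 lines: qqjv ybpz kebg pvsxb rkhl htzf wtbe jymhm lxq
Hunk 2: at line 4 remove [rkhl,htzf] add [tbgnz,myfe,bpbf] -> 10 lines: qqjv ybpz kebg pvsxb tbgnz myfe bpbf wtbe jymhm lxq
Hunk 3: at line 8 remove [jymhm] add [rjbyc] -> 10 lines: qqjv ybpz kebg pvsxb tbgnz myfe bpbf wtbe rjbyc lxq
Hunk 4: at line 4 remove [myfe,bpbf,wtbe] add [sol,zptg,nwy] -> 10 lines: qqjv ybpz kebg pvsxb tbgnz sol zptg nwy rjbyc lxq
Hunk 5: at line 6 remove [nwy] add [who,mdu,zapvw] -> 12 lines: qqjv ybpz kebg pvsxb tbgnz sol zptg who mdu zapvw rjbyc lxq
Final line 10: zapvw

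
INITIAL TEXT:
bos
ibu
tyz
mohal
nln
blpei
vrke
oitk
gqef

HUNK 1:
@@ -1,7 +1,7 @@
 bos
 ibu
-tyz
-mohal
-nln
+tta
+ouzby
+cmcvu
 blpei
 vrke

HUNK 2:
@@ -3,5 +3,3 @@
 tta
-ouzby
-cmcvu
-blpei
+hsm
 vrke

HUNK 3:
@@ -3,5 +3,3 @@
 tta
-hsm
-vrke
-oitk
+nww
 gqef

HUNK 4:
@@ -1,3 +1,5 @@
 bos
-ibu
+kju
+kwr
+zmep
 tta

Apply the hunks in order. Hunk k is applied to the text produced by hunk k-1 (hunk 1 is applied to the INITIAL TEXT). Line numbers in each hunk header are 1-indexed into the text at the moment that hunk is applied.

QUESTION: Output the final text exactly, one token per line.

Hunk 1: at line 1 remove [tyz,mohal,nln] add [tta,ouzby,cmcvu] -> 9 lines: bos ibu tta ouzby cmcvu blpei vrke oitk gqef
Hunk 2: at line 3 remove [ouzby,cmcvu,blpei] add [hsm] -> 7 lines: bos ibu tta hsm vrke oitk gqef
Hunk 3: at line 3 remove [hsm,vrke,oitk] add [nww] -> 5 lines: bos ibu tta nww gqef
Hunk 4: at line 1 remove [ibu] add [kju,kwr,zmep] -> 7 lines: bos kju kwr zmep tta nww gqef

Answer: bos
kju
kwr
zmep
tta
nww
gqef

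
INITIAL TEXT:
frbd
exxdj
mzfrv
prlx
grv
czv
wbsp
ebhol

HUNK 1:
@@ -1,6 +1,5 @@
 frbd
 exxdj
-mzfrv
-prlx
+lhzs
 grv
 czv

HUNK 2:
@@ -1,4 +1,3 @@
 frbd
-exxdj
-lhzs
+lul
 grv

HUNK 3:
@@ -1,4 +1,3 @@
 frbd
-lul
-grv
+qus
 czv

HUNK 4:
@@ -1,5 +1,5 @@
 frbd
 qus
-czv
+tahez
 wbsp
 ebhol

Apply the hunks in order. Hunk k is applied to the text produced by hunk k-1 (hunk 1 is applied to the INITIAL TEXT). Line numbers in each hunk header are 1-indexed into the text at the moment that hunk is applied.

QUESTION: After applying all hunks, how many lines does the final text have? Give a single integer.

Answer: 5

Derivation:
Hunk 1: at line 1 remove [mzfrv,prlx] add [lhzs] -> 7 lines: frbd exxdj lhzs grv czv wbsp ebhol
Hunk 2: at line 1 remove [exxdj,lhzs] add [lul] -> 6 lines: frbd lul grv czv wbsp ebhol
Hunk 3: at line 1 remove [lul,grv] add [qus] -> 5 lines: frbd qus czv wbsp ebhol
Hunk 4: at line 1 remove [czv] add [tahez] -> 5 lines: frbd qus tahez wbsp ebhol
Final line count: 5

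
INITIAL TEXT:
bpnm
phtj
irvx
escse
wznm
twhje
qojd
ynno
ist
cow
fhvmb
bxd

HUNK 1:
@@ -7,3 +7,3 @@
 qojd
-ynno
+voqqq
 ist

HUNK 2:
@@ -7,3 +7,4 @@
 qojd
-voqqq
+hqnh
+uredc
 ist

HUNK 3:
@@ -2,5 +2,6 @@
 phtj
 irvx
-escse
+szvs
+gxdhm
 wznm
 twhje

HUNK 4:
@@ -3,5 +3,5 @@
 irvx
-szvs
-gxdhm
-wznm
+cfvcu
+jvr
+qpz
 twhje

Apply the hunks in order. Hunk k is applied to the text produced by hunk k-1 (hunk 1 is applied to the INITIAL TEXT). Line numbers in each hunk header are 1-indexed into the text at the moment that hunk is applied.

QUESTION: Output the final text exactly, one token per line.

Answer: bpnm
phtj
irvx
cfvcu
jvr
qpz
twhje
qojd
hqnh
uredc
ist
cow
fhvmb
bxd

Derivation:
Hunk 1: at line 7 remove [ynno] add [voqqq] -> 12 lines: bpnm phtj irvx escse wznm twhje qojd voqqq ist cow fhvmb bxd
Hunk 2: at line 7 remove [voqqq] add [hqnh,uredc] -> 13 lines: bpnm phtj irvx escse wznm twhje qojd hqnh uredc ist cow fhvmb bxd
Hunk 3: at line 2 remove [escse] add [szvs,gxdhm] -> 14 lines: bpnm phtj irvx szvs gxdhm wznm twhje qojd hqnh uredc ist cow fhvmb bxd
Hunk 4: at line 3 remove [szvs,gxdhm,wznm] add [cfvcu,jvr,qpz] -> 14 lines: bpnm phtj irvx cfvcu jvr qpz twhje qojd hqnh uredc ist cow fhvmb bxd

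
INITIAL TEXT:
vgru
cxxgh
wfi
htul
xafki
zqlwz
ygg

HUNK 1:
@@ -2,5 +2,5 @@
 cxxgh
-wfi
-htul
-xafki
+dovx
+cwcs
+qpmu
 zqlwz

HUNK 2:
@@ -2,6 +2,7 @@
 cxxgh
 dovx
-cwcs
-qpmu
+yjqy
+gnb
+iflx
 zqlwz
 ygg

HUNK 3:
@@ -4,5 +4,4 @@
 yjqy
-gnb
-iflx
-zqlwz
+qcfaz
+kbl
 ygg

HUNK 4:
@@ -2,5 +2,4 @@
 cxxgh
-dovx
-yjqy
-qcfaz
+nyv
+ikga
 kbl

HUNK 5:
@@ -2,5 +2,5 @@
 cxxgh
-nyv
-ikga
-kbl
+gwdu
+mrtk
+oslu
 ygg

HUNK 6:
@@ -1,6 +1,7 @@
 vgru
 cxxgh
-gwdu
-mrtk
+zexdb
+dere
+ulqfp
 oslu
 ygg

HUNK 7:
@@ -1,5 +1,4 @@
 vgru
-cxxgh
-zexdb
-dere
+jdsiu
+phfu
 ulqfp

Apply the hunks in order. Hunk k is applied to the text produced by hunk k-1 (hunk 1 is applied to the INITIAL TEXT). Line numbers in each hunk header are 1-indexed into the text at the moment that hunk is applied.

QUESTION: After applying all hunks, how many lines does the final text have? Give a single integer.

Hunk 1: at line 2 remove [wfi,htul,xafki] add [dovx,cwcs,qpmu] -> 7 lines: vgru cxxgh dovx cwcs qpmu zqlwz ygg
Hunk 2: at line 2 remove [cwcs,qpmu] add [yjqy,gnb,iflx] -> 8 lines: vgru cxxgh dovx yjqy gnb iflx zqlwz ygg
Hunk 3: at line 4 remove [gnb,iflx,zqlwz] add [qcfaz,kbl] -> 7 lines: vgru cxxgh dovx yjqy qcfaz kbl ygg
Hunk 4: at line 2 remove [dovx,yjqy,qcfaz] add [nyv,ikga] -> 6 lines: vgru cxxgh nyv ikga kbl ygg
Hunk 5: at line 2 remove [nyv,ikga,kbl] add [gwdu,mrtk,oslu] -> 6 lines: vgru cxxgh gwdu mrtk oslu ygg
Hunk 6: at line 1 remove [gwdu,mrtk] add [zexdb,dere,ulqfp] -> 7 lines: vgru cxxgh zexdb dere ulqfp oslu ygg
Hunk 7: at line 1 remove [cxxgh,zexdb,dere] add [jdsiu,phfu] -> 6 lines: vgru jdsiu phfu ulqfp oslu ygg
Final line count: 6

Answer: 6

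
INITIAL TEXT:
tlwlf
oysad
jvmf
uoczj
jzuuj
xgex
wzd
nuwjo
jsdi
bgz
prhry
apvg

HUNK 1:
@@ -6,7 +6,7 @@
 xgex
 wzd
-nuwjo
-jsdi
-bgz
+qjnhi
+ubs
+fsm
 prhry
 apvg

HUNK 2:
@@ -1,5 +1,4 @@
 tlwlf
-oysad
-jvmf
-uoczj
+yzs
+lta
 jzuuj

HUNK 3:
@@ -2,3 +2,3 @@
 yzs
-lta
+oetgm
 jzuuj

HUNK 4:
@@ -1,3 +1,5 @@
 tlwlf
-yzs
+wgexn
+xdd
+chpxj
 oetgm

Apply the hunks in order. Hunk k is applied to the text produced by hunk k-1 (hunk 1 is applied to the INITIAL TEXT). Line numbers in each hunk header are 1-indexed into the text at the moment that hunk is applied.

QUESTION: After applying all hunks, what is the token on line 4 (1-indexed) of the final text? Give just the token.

Answer: chpxj

Derivation:
Hunk 1: at line 6 remove [nuwjo,jsdi,bgz] add [qjnhi,ubs,fsm] -> 12 lines: tlwlf oysad jvmf uoczj jzuuj xgex wzd qjnhi ubs fsm prhry apvg
Hunk 2: at line 1 remove [oysad,jvmf,uoczj] add [yzs,lta] -> 11 lines: tlwlf yzs lta jzuuj xgex wzd qjnhi ubs fsm prhry apvg
Hunk 3: at line 2 remove [lta] add [oetgm] -> 11 lines: tlwlf yzs oetgm jzuuj xgex wzd qjnhi ubs fsm prhry apvg
Hunk 4: at line 1 remove [yzs] add [wgexn,xdd,chpxj] -> 13 lines: tlwlf wgexn xdd chpxj oetgm jzuuj xgex wzd qjnhi ubs fsm prhry apvg
Final line 4: chpxj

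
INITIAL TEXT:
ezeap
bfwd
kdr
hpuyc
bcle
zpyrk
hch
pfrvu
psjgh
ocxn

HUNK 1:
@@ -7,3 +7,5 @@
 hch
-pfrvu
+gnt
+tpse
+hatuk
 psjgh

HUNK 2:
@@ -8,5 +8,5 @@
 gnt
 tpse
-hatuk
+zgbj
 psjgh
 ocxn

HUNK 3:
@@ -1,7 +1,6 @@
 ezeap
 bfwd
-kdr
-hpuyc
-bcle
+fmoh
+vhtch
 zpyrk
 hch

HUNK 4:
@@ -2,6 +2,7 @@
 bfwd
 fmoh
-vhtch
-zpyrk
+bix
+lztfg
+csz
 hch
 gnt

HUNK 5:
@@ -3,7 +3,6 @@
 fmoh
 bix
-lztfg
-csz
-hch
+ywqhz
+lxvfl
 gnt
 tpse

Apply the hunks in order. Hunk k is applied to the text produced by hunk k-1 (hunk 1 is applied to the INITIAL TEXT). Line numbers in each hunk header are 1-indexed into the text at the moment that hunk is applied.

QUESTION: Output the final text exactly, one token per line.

Hunk 1: at line 7 remove [pfrvu] add [gnt,tpse,hatuk] -> 12 lines: ezeap bfwd kdr hpuyc bcle zpyrk hch gnt tpse hatuk psjgh ocxn
Hunk 2: at line 8 remove [hatuk] add [zgbj] -> 12 lines: ezeap bfwd kdr hpuyc bcle zpyrk hch gnt tpse zgbj psjgh ocxn
Hunk 3: at line 1 remove [kdr,hpuyc,bcle] add [fmoh,vhtch] -> 11 lines: ezeap bfwd fmoh vhtch zpyrk hch gnt tpse zgbj psjgh ocxn
Hunk 4: at line 2 remove [vhtch,zpyrk] add [bix,lztfg,csz] -> 12 lines: ezeap bfwd fmoh bix lztfg csz hch gnt tpse zgbj psjgh ocxn
Hunk 5: at line 3 remove [lztfg,csz,hch] add [ywqhz,lxvfl] -> 11 lines: ezeap bfwd fmoh bix ywqhz lxvfl gnt tpse zgbj psjgh ocxn

Answer: ezeap
bfwd
fmoh
bix
ywqhz
lxvfl
gnt
tpse
zgbj
psjgh
ocxn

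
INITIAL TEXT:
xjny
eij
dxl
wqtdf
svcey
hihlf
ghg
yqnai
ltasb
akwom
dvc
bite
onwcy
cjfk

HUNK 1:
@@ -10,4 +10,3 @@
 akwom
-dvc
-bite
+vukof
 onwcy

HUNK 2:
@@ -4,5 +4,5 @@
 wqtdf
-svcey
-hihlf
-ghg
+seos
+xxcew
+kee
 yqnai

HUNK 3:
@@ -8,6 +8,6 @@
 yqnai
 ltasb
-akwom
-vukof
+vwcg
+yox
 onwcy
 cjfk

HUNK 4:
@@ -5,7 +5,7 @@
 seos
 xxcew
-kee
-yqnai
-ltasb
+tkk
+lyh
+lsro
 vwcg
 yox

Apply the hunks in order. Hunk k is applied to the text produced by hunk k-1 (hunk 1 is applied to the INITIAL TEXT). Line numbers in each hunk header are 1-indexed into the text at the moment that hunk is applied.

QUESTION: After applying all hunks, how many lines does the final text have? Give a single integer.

Hunk 1: at line 10 remove [dvc,bite] add [vukof] -> 13 lines: xjny eij dxl wqtdf svcey hihlf ghg yqnai ltasb akwom vukof onwcy cjfk
Hunk 2: at line 4 remove [svcey,hihlf,ghg] add [seos,xxcew,kee] -> 13 lines: xjny eij dxl wqtdf seos xxcew kee yqnai ltasb akwom vukof onwcy cjfk
Hunk 3: at line 8 remove [akwom,vukof] add [vwcg,yox] -> 13 lines: xjny eij dxl wqtdf seos xxcew kee yqnai ltasb vwcg yox onwcy cjfk
Hunk 4: at line 5 remove [kee,yqnai,ltasb] add [tkk,lyh,lsro] -> 13 lines: xjny eij dxl wqtdf seos xxcew tkk lyh lsro vwcg yox onwcy cjfk
Final line count: 13

Answer: 13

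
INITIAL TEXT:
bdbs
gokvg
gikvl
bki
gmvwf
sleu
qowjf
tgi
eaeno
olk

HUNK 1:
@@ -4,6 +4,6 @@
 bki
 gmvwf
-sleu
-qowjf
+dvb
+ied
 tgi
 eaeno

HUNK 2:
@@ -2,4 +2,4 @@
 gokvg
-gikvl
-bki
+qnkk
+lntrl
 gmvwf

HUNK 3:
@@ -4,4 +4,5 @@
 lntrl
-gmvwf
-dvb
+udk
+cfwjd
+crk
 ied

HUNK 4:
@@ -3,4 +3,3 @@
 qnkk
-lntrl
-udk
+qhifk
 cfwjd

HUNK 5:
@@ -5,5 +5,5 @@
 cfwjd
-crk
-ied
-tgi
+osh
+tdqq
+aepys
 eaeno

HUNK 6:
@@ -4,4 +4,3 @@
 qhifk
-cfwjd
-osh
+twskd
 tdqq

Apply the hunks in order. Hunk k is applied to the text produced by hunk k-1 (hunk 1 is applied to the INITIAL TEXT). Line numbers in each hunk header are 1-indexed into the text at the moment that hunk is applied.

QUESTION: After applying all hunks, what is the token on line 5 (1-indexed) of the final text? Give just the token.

Hunk 1: at line 4 remove [sleu,qowjf] add [dvb,ied] -> 10 lines: bdbs gokvg gikvl bki gmvwf dvb ied tgi eaeno olk
Hunk 2: at line 2 remove [gikvl,bki] add [qnkk,lntrl] -> 10 lines: bdbs gokvg qnkk lntrl gmvwf dvb ied tgi eaeno olk
Hunk 3: at line 4 remove [gmvwf,dvb] add [udk,cfwjd,crk] -> 11 lines: bdbs gokvg qnkk lntrl udk cfwjd crk ied tgi eaeno olk
Hunk 4: at line 3 remove [lntrl,udk] add [qhifk] -> 10 lines: bdbs gokvg qnkk qhifk cfwjd crk ied tgi eaeno olk
Hunk 5: at line 5 remove [crk,ied,tgi] add [osh,tdqq,aepys] -> 10 lines: bdbs gokvg qnkk qhifk cfwjd osh tdqq aepys eaeno olk
Hunk 6: at line 4 remove [cfwjd,osh] add [twskd] -> 9 lines: bdbs gokvg qnkk qhifk twskd tdqq aepys eaeno olk
Final line 5: twskd

Answer: twskd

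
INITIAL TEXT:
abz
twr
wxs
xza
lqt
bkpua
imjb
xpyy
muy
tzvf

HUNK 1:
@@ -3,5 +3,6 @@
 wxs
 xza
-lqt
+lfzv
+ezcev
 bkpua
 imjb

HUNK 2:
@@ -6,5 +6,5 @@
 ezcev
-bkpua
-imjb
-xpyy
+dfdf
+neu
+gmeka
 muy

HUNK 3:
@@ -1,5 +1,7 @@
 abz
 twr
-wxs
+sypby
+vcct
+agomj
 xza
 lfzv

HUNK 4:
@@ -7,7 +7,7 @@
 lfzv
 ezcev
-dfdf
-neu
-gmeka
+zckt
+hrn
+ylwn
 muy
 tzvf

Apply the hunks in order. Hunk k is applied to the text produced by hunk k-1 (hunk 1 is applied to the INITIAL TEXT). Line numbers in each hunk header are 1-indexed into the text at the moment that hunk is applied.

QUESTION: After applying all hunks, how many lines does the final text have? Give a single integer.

Hunk 1: at line 3 remove [lqt] add [lfzv,ezcev] -> 11 lines: abz twr wxs xza lfzv ezcev bkpua imjb xpyy muy tzvf
Hunk 2: at line 6 remove [bkpua,imjb,xpyy] add [dfdf,neu,gmeka] -> 11 lines: abz twr wxs xza lfzv ezcev dfdf neu gmeka muy tzvf
Hunk 3: at line 1 remove [wxs] add [sypby,vcct,agomj] -> 13 lines: abz twr sypby vcct agomj xza lfzv ezcev dfdf neu gmeka muy tzvf
Hunk 4: at line 7 remove [dfdf,neu,gmeka] add [zckt,hrn,ylwn] -> 13 lines: abz twr sypby vcct agomj xza lfzv ezcev zckt hrn ylwn muy tzvf
Final line count: 13

Answer: 13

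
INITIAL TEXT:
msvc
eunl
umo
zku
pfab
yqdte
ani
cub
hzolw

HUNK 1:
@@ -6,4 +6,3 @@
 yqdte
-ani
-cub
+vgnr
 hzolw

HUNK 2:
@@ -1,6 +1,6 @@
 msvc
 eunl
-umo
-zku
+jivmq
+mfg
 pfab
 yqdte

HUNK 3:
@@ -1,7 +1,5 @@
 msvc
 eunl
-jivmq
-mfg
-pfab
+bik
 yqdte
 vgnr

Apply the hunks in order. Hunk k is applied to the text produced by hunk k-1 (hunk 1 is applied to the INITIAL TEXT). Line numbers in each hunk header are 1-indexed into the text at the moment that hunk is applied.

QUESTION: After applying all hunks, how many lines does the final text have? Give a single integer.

Answer: 6

Derivation:
Hunk 1: at line 6 remove [ani,cub] add [vgnr] -> 8 lines: msvc eunl umo zku pfab yqdte vgnr hzolw
Hunk 2: at line 1 remove [umo,zku] add [jivmq,mfg] -> 8 lines: msvc eunl jivmq mfg pfab yqdte vgnr hzolw
Hunk 3: at line 1 remove [jivmq,mfg,pfab] add [bik] -> 6 lines: msvc eunl bik yqdte vgnr hzolw
Final line count: 6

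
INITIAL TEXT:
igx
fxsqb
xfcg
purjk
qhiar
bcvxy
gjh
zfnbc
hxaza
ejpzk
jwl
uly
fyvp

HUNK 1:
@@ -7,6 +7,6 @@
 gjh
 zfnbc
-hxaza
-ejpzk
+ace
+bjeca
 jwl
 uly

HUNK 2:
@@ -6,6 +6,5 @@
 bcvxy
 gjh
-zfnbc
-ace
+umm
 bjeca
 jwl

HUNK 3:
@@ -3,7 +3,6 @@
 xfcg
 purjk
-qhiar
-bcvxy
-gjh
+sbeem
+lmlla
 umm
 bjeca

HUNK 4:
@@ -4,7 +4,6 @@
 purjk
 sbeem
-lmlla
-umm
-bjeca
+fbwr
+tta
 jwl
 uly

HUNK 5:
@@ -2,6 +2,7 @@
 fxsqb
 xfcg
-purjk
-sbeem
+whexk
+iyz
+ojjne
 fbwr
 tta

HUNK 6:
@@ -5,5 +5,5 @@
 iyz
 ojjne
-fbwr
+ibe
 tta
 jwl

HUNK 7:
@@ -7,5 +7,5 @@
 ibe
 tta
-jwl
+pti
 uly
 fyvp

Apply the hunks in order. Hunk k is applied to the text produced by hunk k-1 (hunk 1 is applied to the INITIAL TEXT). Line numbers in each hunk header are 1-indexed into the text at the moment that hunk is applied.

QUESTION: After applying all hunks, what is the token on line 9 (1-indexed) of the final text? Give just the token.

Answer: pti

Derivation:
Hunk 1: at line 7 remove [hxaza,ejpzk] add [ace,bjeca] -> 13 lines: igx fxsqb xfcg purjk qhiar bcvxy gjh zfnbc ace bjeca jwl uly fyvp
Hunk 2: at line 6 remove [zfnbc,ace] add [umm] -> 12 lines: igx fxsqb xfcg purjk qhiar bcvxy gjh umm bjeca jwl uly fyvp
Hunk 3: at line 3 remove [qhiar,bcvxy,gjh] add [sbeem,lmlla] -> 11 lines: igx fxsqb xfcg purjk sbeem lmlla umm bjeca jwl uly fyvp
Hunk 4: at line 4 remove [lmlla,umm,bjeca] add [fbwr,tta] -> 10 lines: igx fxsqb xfcg purjk sbeem fbwr tta jwl uly fyvp
Hunk 5: at line 2 remove [purjk,sbeem] add [whexk,iyz,ojjne] -> 11 lines: igx fxsqb xfcg whexk iyz ojjne fbwr tta jwl uly fyvp
Hunk 6: at line 5 remove [fbwr] add [ibe] -> 11 lines: igx fxsqb xfcg whexk iyz ojjne ibe tta jwl uly fyvp
Hunk 7: at line 7 remove [jwl] add [pti] -> 11 lines: igx fxsqb xfcg whexk iyz ojjne ibe tta pti uly fyvp
Final line 9: pti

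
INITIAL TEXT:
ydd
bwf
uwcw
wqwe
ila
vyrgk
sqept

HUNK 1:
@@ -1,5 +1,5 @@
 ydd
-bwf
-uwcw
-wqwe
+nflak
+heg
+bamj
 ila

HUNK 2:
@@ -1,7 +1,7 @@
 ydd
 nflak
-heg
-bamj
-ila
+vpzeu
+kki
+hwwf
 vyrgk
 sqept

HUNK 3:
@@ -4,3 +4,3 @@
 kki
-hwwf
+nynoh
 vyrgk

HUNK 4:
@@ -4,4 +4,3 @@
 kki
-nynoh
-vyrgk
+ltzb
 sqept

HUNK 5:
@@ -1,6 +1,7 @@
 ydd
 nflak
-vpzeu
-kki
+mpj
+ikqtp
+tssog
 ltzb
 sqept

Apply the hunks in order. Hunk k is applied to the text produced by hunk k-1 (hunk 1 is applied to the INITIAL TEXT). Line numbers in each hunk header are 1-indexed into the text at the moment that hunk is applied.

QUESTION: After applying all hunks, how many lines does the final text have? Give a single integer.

Answer: 7

Derivation:
Hunk 1: at line 1 remove [bwf,uwcw,wqwe] add [nflak,heg,bamj] -> 7 lines: ydd nflak heg bamj ila vyrgk sqept
Hunk 2: at line 1 remove [heg,bamj,ila] add [vpzeu,kki,hwwf] -> 7 lines: ydd nflak vpzeu kki hwwf vyrgk sqept
Hunk 3: at line 4 remove [hwwf] add [nynoh] -> 7 lines: ydd nflak vpzeu kki nynoh vyrgk sqept
Hunk 4: at line 4 remove [nynoh,vyrgk] add [ltzb] -> 6 lines: ydd nflak vpzeu kki ltzb sqept
Hunk 5: at line 1 remove [vpzeu,kki] add [mpj,ikqtp,tssog] -> 7 lines: ydd nflak mpj ikqtp tssog ltzb sqept
Final line count: 7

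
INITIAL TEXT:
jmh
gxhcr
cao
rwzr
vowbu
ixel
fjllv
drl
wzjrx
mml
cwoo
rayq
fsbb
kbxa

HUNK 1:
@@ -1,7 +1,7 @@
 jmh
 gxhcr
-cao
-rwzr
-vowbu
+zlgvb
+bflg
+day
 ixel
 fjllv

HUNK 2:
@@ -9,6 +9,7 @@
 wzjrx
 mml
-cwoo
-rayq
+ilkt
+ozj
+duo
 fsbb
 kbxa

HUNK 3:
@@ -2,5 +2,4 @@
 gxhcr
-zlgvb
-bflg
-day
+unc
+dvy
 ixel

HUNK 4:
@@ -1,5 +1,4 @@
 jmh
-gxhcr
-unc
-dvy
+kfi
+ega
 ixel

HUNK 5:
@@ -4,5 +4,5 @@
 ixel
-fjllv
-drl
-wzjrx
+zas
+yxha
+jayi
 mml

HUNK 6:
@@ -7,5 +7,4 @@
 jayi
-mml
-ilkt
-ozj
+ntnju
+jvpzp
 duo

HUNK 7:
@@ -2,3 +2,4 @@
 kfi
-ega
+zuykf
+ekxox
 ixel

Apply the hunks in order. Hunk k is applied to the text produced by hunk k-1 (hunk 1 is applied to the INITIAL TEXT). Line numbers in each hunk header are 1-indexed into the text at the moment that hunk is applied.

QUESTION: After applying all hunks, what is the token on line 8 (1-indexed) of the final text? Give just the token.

Hunk 1: at line 1 remove [cao,rwzr,vowbu] add [zlgvb,bflg,day] -> 14 lines: jmh gxhcr zlgvb bflg day ixel fjllv drl wzjrx mml cwoo rayq fsbb kbxa
Hunk 2: at line 9 remove [cwoo,rayq] add [ilkt,ozj,duo] -> 15 lines: jmh gxhcr zlgvb bflg day ixel fjllv drl wzjrx mml ilkt ozj duo fsbb kbxa
Hunk 3: at line 2 remove [zlgvb,bflg,day] add [unc,dvy] -> 14 lines: jmh gxhcr unc dvy ixel fjllv drl wzjrx mml ilkt ozj duo fsbb kbxa
Hunk 4: at line 1 remove [gxhcr,unc,dvy] add [kfi,ega] -> 13 lines: jmh kfi ega ixel fjllv drl wzjrx mml ilkt ozj duo fsbb kbxa
Hunk 5: at line 4 remove [fjllv,drl,wzjrx] add [zas,yxha,jayi] -> 13 lines: jmh kfi ega ixel zas yxha jayi mml ilkt ozj duo fsbb kbxa
Hunk 6: at line 7 remove [mml,ilkt,ozj] add [ntnju,jvpzp] -> 12 lines: jmh kfi ega ixel zas yxha jayi ntnju jvpzp duo fsbb kbxa
Hunk 7: at line 2 remove [ega] add [zuykf,ekxox] -> 13 lines: jmh kfi zuykf ekxox ixel zas yxha jayi ntnju jvpzp duo fsbb kbxa
Final line 8: jayi

Answer: jayi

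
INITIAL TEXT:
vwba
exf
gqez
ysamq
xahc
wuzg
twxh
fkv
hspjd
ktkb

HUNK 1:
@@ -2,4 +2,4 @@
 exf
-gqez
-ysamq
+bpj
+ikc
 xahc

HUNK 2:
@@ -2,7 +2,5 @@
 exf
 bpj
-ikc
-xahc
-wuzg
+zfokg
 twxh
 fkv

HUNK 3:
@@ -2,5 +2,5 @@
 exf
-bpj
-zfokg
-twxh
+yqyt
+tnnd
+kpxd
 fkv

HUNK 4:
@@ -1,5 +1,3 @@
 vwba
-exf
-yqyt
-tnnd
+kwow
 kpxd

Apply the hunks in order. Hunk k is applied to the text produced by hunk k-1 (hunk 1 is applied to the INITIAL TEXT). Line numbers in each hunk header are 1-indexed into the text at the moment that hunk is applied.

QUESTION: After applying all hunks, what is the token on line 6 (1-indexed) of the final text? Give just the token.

Answer: ktkb

Derivation:
Hunk 1: at line 2 remove [gqez,ysamq] add [bpj,ikc] -> 10 lines: vwba exf bpj ikc xahc wuzg twxh fkv hspjd ktkb
Hunk 2: at line 2 remove [ikc,xahc,wuzg] add [zfokg] -> 8 lines: vwba exf bpj zfokg twxh fkv hspjd ktkb
Hunk 3: at line 2 remove [bpj,zfokg,twxh] add [yqyt,tnnd,kpxd] -> 8 lines: vwba exf yqyt tnnd kpxd fkv hspjd ktkb
Hunk 4: at line 1 remove [exf,yqyt,tnnd] add [kwow] -> 6 lines: vwba kwow kpxd fkv hspjd ktkb
Final line 6: ktkb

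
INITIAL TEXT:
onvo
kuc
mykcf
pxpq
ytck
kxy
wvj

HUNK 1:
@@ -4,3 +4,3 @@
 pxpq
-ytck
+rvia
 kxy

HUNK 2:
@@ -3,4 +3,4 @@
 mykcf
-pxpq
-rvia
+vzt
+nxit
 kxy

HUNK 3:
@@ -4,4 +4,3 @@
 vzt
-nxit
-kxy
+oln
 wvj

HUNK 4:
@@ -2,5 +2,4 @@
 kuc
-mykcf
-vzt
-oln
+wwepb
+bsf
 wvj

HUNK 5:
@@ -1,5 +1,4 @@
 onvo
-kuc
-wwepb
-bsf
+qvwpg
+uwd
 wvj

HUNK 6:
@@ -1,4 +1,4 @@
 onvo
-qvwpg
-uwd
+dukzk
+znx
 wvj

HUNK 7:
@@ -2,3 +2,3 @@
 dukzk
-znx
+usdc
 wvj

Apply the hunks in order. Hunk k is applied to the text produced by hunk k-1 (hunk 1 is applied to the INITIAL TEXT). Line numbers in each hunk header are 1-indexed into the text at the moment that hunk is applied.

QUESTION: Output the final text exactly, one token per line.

Hunk 1: at line 4 remove [ytck] add [rvia] -> 7 lines: onvo kuc mykcf pxpq rvia kxy wvj
Hunk 2: at line 3 remove [pxpq,rvia] add [vzt,nxit] -> 7 lines: onvo kuc mykcf vzt nxit kxy wvj
Hunk 3: at line 4 remove [nxit,kxy] add [oln] -> 6 lines: onvo kuc mykcf vzt oln wvj
Hunk 4: at line 2 remove [mykcf,vzt,oln] add [wwepb,bsf] -> 5 lines: onvo kuc wwepb bsf wvj
Hunk 5: at line 1 remove [kuc,wwepb,bsf] add [qvwpg,uwd] -> 4 lines: onvo qvwpg uwd wvj
Hunk 6: at line 1 remove [qvwpg,uwd] add [dukzk,znx] -> 4 lines: onvo dukzk znx wvj
Hunk 7: at line 2 remove [znx] add [usdc] -> 4 lines: onvo dukzk usdc wvj

Answer: onvo
dukzk
usdc
wvj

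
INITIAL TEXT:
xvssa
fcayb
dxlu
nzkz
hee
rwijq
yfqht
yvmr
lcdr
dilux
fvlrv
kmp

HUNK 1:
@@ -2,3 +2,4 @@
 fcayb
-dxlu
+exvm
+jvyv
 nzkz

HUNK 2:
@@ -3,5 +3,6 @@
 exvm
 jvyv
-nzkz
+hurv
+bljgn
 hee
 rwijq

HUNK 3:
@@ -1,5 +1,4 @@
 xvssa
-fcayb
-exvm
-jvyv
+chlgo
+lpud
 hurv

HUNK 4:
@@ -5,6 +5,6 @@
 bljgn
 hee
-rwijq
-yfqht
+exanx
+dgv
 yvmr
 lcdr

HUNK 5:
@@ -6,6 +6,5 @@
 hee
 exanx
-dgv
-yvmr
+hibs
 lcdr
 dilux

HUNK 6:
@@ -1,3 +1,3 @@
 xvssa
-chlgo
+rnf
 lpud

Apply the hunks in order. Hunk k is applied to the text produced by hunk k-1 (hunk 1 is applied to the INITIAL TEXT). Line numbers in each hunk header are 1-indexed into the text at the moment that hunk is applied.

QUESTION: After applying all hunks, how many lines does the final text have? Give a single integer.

Answer: 12

Derivation:
Hunk 1: at line 2 remove [dxlu] add [exvm,jvyv] -> 13 lines: xvssa fcayb exvm jvyv nzkz hee rwijq yfqht yvmr lcdr dilux fvlrv kmp
Hunk 2: at line 3 remove [nzkz] add [hurv,bljgn] -> 14 lines: xvssa fcayb exvm jvyv hurv bljgn hee rwijq yfqht yvmr lcdr dilux fvlrv kmp
Hunk 3: at line 1 remove [fcayb,exvm,jvyv] add [chlgo,lpud] -> 13 lines: xvssa chlgo lpud hurv bljgn hee rwijq yfqht yvmr lcdr dilux fvlrv kmp
Hunk 4: at line 5 remove [rwijq,yfqht] add [exanx,dgv] -> 13 lines: xvssa chlgo lpud hurv bljgn hee exanx dgv yvmr lcdr dilux fvlrv kmp
Hunk 5: at line 6 remove [dgv,yvmr] add [hibs] -> 12 lines: xvssa chlgo lpud hurv bljgn hee exanx hibs lcdr dilux fvlrv kmp
Hunk 6: at line 1 remove [chlgo] add [rnf] -> 12 lines: xvssa rnf lpud hurv bljgn hee exanx hibs lcdr dilux fvlrv kmp
Final line count: 12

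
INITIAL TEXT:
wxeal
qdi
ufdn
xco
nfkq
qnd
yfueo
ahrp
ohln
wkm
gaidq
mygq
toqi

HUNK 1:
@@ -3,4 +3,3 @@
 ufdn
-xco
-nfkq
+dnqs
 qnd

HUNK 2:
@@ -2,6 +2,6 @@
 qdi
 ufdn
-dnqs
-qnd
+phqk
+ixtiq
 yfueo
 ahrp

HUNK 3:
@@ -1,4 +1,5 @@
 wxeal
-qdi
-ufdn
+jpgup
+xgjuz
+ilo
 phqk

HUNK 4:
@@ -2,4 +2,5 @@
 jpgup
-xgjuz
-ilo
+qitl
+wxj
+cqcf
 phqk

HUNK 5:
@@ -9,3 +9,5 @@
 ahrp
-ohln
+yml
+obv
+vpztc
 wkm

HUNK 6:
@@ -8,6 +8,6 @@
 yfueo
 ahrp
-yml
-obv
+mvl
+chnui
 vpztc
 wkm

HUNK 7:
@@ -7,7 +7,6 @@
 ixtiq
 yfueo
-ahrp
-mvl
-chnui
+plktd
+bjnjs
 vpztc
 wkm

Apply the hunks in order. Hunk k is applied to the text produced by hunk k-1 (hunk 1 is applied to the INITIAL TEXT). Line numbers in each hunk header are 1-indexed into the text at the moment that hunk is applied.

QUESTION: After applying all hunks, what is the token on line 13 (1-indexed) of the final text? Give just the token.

Hunk 1: at line 3 remove [xco,nfkq] add [dnqs] -> 12 lines: wxeal qdi ufdn dnqs qnd yfueo ahrp ohln wkm gaidq mygq toqi
Hunk 2: at line 2 remove [dnqs,qnd] add [phqk,ixtiq] -> 12 lines: wxeal qdi ufdn phqk ixtiq yfueo ahrp ohln wkm gaidq mygq toqi
Hunk 3: at line 1 remove [qdi,ufdn] add [jpgup,xgjuz,ilo] -> 13 lines: wxeal jpgup xgjuz ilo phqk ixtiq yfueo ahrp ohln wkm gaidq mygq toqi
Hunk 4: at line 2 remove [xgjuz,ilo] add [qitl,wxj,cqcf] -> 14 lines: wxeal jpgup qitl wxj cqcf phqk ixtiq yfueo ahrp ohln wkm gaidq mygq toqi
Hunk 5: at line 9 remove [ohln] add [yml,obv,vpztc] -> 16 lines: wxeal jpgup qitl wxj cqcf phqk ixtiq yfueo ahrp yml obv vpztc wkm gaidq mygq toqi
Hunk 6: at line 8 remove [yml,obv] add [mvl,chnui] -> 16 lines: wxeal jpgup qitl wxj cqcf phqk ixtiq yfueo ahrp mvl chnui vpztc wkm gaidq mygq toqi
Hunk 7: at line 7 remove [ahrp,mvl,chnui] add [plktd,bjnjs] -> 15 lines: wxeal jpgup qitl wxj cqcf phqk ixtiq yfueo plktd bjnjs vpztc wkm gaidq mygq toqi
Final line 13: gaidq

Answer: gaidq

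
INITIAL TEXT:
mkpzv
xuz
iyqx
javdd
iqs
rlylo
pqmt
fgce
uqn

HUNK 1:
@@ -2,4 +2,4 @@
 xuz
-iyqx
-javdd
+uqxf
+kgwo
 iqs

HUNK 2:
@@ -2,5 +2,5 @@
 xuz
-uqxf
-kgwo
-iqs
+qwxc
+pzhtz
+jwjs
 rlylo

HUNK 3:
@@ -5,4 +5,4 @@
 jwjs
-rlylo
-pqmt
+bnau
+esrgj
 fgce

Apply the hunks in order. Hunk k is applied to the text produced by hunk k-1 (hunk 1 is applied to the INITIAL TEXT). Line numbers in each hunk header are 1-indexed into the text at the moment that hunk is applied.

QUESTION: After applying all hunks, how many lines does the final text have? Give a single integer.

Answer: 9

Derivation:
Hunk 1: at line 2 remove [iyqx,javdd] add [uqxf,kgwo] -> 9 lines: mkpzv xuz uqxf kgwo iqs rlylo pqmt fgce uqn
Hunk 2: at line 2 remove [uqxf,kgwo,iqs] add [qwxc,pzhtz,jwjs] -> 9 lines: mkpzv xuz qwxc pzhtz jwjs rlylo pqmt fgce uqn
Hunk 3: at line 5 remove [rlylo,pqmt] add [bnau,esrgj] -> 9 lines: mkpzv xuz qwxc pzhtz jwjs bnau esrgj fgce uqn
Final line count: 9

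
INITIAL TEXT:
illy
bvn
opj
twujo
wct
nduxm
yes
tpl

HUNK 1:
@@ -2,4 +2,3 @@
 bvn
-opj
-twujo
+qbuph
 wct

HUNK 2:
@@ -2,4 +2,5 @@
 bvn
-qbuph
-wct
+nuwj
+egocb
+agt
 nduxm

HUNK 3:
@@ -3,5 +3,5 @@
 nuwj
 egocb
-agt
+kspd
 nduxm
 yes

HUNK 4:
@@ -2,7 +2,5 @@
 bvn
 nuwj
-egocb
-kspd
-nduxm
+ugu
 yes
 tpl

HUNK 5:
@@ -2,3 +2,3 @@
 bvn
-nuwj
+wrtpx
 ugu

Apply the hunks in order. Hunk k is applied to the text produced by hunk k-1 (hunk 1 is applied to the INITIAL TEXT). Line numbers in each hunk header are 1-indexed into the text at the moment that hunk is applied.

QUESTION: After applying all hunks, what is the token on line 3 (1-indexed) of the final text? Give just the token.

Hunk 1: at line 2 remove [opj,twujo] add [qbuph] -> 7 lines: illy bvn qbuph wct nduxm yes tpl
Hunk 2: at line 2 remove [qbuph,wct] add [nuwj,egocb,agt] -> 8 lines: illy bvn nuwj egocb agt nduxm yes tpl
Hunk 3: at line 3 remove [agt] add [kspd] -> 8 lines: illy bvn nuwj egocb kspd nduxm yes tpl
Hunk 4: at line 2 remove [egocb,kspd,nduxm] add [ugu] -> 6 lines: illy bvn nuwj ugu yes tpl
Hunk 5: at line 2 remove [nuwj] add [wrtpx] -> 6 lines: illy bvn wrtpx ugu yes tpl
Final line 3: wrtpx

Answer: wrtpx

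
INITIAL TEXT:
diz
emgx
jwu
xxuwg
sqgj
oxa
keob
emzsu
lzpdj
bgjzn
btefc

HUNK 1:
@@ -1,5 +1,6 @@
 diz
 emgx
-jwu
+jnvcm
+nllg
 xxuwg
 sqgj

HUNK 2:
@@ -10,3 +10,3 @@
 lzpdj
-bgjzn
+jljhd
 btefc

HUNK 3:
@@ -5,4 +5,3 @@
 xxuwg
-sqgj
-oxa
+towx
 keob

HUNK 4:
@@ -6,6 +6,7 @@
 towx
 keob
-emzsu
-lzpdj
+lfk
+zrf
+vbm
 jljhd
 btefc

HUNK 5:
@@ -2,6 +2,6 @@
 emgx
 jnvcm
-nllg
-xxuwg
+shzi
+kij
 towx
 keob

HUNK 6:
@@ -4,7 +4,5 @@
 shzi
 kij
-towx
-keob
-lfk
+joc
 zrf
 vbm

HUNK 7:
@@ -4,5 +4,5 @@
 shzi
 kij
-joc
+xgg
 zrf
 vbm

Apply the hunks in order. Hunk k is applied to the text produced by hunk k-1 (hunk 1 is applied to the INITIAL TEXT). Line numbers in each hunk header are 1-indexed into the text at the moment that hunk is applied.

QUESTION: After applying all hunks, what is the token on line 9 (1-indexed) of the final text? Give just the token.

Hunk 1: at line 1 remove [jwu] add [jnvcm,nllg] -> 12 lines: diz emgx jnvcm nllg xxuwg sqgj oxa keob emzsu lzpdj bgjzn btefc
Hunk 2: at line 10 remove [bgjzn] add [jljhd] -> 12 lines: diz emgx jnvcm nllg xxuwg sqgj oxa keob emzsu lzpdj jljhd btefc
Hunk 3: at line 5 remove [sqgj,oxa] add [towx] -> 11 lines: diz emgx jnvcm nllg xxuwg towx keob emzsu lzpdj jljhd btefc
Hunk 4: at line 6 remove [emzsu,lzpdj] add [lfk,zrf,vbm] -> 12 lines: diz emgx jnvcm nllg xxuwg towx keob lfk zrf vbm jljhd btefc
Hunk 5: at line 2 remove [nllg,xxuwg] add [shzi,kij] -> 12 lines: diz emgx jnvcm shzi kij towx keob lfk zrf vbm jljhd btefc
Hunk 6: at line 4 remove [towx,keob,lfk] add [joc] -> 10 lines: diz emgx jnvcm shzi kij joc zrf vbm jljhd btefc
Hunk 7: at line 4 remove [joc] add [xgg] -> 10 lines: diz emgx jnvcm shzi kij xgg zrf vbm jljhd btefc
Final line 9: jljhd

Answer: jljhd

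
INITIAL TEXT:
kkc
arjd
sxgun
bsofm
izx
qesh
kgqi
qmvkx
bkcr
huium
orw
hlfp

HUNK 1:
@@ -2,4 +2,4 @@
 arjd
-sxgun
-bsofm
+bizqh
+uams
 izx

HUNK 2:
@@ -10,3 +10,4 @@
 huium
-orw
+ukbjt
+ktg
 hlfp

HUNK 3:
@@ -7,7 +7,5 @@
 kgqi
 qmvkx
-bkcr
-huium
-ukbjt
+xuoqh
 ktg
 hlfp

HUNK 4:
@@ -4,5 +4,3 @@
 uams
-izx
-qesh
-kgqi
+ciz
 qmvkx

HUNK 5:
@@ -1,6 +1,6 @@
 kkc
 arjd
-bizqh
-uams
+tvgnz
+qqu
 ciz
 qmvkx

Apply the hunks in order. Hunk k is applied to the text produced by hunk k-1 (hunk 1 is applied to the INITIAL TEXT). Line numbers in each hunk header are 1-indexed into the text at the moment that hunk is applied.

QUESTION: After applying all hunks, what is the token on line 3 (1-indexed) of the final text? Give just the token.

Hunk 1: at line 2 remove [sxgun,bsofm] add [bizqh,uams] -> 12 lines: kkc arjd bizqh uams izx qesh kgqi qmvkx bkcr huium orw hlfp
Hunk 2: at line 10 remove [orw] add [ukbjt,ktg] -> 13 lines: kkc arjd bizqh uams izx qesh kgqi qmvkx bkcr huium ukbjt ktg hlfp
Hunk 3: at line 7 remove [bkcr,huium,ukbjt] add [xuoqh] -> 11 lines: kkc arjd bizqh uams izx qesh kgqi qmvkx xuoqh ktg hlfp
Hunk 4: at line 4 remove [izx,qesh,kgqi] add [ciz] -> 9 lines: kkc arjd bizqh uams ciz qmvkx xuoqh ktg hlfp
Hunk 5: at line 1 remove [bizqh,uams] add [tvgnz,qqu] -> 9 lines: kkc arjd tvgnz qqu ciz qmvkx xuoqh ktg hlfp
Final line 3: tvgnz

Answer: tvgnz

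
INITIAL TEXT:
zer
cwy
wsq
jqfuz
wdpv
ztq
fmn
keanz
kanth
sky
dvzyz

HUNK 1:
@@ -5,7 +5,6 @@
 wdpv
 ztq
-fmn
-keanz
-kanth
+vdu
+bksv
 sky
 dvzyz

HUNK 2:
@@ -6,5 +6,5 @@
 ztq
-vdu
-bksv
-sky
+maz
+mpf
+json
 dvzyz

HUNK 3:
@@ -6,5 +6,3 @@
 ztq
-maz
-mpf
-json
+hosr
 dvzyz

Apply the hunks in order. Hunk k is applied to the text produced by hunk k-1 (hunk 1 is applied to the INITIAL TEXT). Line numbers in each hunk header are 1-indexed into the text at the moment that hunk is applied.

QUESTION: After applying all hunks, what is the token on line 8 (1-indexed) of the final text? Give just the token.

Hunk 1: at line 5 remove [fmn,keanz,kanth] add [vdu,bksv] -> 10 lines: zer cwy wsq jqfuz wdpv ztq vdu bksv sky dvzyz
Hunk 2: at line 6 remove [vdu,bksv,sky] add [maz,mpf,json] -> 10 lines: zer cwy wsq jqfuz wdpv ztq maz mpf json dvzyz
Hunk 3: at line 6 remove [maz,mpf,json] add [hosr] -> 8 lines: zer cwy wsq jqfuz wdpv ztq hosr dvzyz
Final line 8: dvzyz

Answer: dvzyz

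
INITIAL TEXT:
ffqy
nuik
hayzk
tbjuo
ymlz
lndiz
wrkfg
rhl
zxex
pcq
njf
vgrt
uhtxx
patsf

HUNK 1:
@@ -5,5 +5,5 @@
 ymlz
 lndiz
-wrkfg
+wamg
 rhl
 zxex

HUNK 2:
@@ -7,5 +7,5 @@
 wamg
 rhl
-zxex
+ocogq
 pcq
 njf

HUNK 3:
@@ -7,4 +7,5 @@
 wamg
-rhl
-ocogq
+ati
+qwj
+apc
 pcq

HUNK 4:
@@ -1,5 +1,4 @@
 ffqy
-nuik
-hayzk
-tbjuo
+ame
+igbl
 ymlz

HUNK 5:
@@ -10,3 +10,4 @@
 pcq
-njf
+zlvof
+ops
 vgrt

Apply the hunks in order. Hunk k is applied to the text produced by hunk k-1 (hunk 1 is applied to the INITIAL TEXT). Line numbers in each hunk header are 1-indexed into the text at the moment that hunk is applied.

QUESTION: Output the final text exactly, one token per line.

Hunk 1: at line 5 remove [wrkfg] add [wamg] -> 14 lines: ffqy nuik hayzk tbjuo ymlz lndiz wamg rhl zxex pcq njf vgrt uhtxx patsf
Hunk 2: at line 7 remove [zxex] add [ocogq] -> 14 lines: ffqy nuik hayzk tbjuo ymlz lndiz wamg rhl ocogq pcq njf vgrt uhtxx patsf
Hunk 3: at line 7 remove [rhl,ocogq] add [ati,qwj,apc] -> 15 lines: ffqy nuik hayzk tbjuo ymlz lndiz wamg ati qwj apc pcq njf vgrt uhtxx patsf
Hunk 4: at line 1 remove [nuik,hayzk,tbjuo] add [ame,igbl] -> 14 lines: ffqy ame igbl ymlz lndiz wamg ati qwj apc pcq njf vgrt uhtxx patsf
Hunk 5: at line 10 remove [njf] add [zlvof,ops] -> 15 lines: ffqy ame igbl ymlz lndiz wamg ati qwj apc pcq zlvof ops vgrt uhtxx patsf

Answer: ffqy
ame
igbl
ymlz
lndiz
wamg
ati
qwj
apc
pcq
zlvof
ops
vgrt
uhtxx
patsf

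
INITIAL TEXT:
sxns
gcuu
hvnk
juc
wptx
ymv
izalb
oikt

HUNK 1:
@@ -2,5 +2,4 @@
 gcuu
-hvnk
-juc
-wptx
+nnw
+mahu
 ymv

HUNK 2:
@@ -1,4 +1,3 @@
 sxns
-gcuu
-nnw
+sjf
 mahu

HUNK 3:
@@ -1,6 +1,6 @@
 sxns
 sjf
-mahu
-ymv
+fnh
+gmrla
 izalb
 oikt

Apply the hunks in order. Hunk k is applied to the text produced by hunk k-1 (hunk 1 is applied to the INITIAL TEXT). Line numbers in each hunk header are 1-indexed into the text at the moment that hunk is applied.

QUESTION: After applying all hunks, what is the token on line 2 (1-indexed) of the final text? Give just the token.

Answer: sjf

Derivation:
Hunk 1: at line 2 remove [hvnk,juc,wptx] add [nnw,mahu] -> 7 lines: sxns gcuu nnw mahu ymv izalb oikt
Hunk 2: at line 1 remove [gcuu,nnw] add [sjf] -> 6 lines: sxns sjf mahu ymv izalb oikt
Hunk 3: at line 1 remove [mahu,ymv] add [fnh,gmrla] -> 6 lines: sxns sjf fnh gmrla izalb oikt
Final line 2: sjf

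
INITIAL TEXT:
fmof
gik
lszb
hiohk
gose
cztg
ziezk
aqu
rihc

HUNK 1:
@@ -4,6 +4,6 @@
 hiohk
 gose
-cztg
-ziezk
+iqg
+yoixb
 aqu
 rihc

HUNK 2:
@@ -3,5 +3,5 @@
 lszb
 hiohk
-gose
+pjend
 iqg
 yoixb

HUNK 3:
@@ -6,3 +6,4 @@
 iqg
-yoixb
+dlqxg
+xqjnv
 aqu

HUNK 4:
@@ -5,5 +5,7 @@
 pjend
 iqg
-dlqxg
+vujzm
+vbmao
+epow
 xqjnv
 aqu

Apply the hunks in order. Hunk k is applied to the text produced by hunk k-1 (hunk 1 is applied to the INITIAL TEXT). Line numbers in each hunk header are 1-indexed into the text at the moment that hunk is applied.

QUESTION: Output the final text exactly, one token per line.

Answer: fmof
gik
lszb
hiohk
pjend
iqg
vujzm
vbmao
epow
xqjnv
aqu
rihc

Derivation:
Hunk 1: at line 4 remove [cztg,ziezk] add [iqg,yoixb] -> 9 lines: fmof gik lszb hiohk gose iqg yoixb aqu rihc
Hunk 2: at line 3 remove [gose] add [pjend] -> 9 lines: fmof gik lszb hiohk pjend iqg yoixb aqu rihc
Hunk 3: at line 6 remove [yoixb] add [dlqxg,xqjnv] -> 10 lines: fmof gik lszb hiohk pjend iqg dlqxg xqjnv aqu rihc
Hunk 4: at line 5 remove [dlqxg] add [vujzm,vbmao,epow] -> 12 lines: fmof gik lszb hiohk pjend iqg vujzm vbmao epow xqjnv aqu rihc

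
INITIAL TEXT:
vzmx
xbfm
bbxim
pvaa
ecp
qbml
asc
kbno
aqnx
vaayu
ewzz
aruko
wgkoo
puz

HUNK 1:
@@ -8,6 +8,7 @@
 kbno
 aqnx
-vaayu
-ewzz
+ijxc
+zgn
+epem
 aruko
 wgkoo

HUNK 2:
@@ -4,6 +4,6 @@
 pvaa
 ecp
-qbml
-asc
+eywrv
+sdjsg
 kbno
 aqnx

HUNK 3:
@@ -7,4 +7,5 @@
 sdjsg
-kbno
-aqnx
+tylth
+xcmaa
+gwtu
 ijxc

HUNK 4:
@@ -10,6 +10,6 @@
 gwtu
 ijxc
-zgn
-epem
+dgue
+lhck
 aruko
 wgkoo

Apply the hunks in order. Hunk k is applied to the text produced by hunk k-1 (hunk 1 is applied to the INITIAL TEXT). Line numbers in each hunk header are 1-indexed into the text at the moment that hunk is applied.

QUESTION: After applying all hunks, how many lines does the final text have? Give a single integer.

Hunk 1: at line 8 remove [vaayu,ewzz] add [ijxc,zgn,epem] -> 15 lines: vzmx xbfm bbxim pvaa ecp qbml asc kbno aqnx ijxc zgn epem aruko wgkoo puz
Hunk 2: at line 4 remove [qbml,asc] add [eywrv,sdjsg] -> 15 lines: vzmx xbfm bbxim pvaa ecp eywrv sdjsg kbno aqnx ijxc zgn epem aruko wgkoo puz
Hunk 3: at line 7 remove [kbno,aqnx] add [tylth,xcmaa,gwtu] -> 16 lines: vzmx xbfm bbxim pvaa ecp eywrv sdjsg tylth xcmaa gwtu ijxc zgn epem aruko wgkoo puz
Hunk 4: at line 10 remove [zgn,epem] add [dgue,lhck] -> 16 lines: vzmx xbfm bbxim pvaa ecp eywrv sdjsg tylth xcmaa gwtu ijxc dgue lhck aruko wgkoo puz
Final line count: 16

Answer: 16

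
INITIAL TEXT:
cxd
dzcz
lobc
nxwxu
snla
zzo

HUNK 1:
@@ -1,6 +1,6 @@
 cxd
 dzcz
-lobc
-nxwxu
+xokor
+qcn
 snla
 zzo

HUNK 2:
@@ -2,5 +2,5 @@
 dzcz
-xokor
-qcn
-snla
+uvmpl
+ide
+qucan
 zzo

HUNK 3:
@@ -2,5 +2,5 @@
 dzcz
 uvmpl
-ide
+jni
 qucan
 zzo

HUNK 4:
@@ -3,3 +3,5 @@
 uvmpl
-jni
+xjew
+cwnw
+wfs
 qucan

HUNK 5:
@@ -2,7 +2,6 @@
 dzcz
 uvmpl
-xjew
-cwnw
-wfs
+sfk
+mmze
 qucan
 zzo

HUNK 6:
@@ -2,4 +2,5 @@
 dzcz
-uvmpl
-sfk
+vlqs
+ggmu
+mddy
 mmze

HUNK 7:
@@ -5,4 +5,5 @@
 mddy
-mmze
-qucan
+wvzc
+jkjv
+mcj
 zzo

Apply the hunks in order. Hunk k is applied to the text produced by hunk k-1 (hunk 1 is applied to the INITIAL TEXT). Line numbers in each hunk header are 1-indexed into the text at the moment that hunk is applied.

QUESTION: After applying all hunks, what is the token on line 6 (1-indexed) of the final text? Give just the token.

Answer: wvzc

Derivation:
Hunk 1: at line 1 remove [lobc,nxwxu] add [xokor,qcn] -> 6 lines: cxd dzcz xokor qcn snla zzo
Hunk 2: at line 2 remove [xokor,qcn,snla] add [uvmpl,ide,qucan] -> 6 lines: cxd dzcz uvmpl ide qucan zzo
Hunk 3: at line 2 remove [ide] add [jni] -> 6 lines: cxd dzcz uvmpl jni qucan zzo
Hunk 4: at line 3 remove [jni] add [xjew,cwnw,wfs] -> 8 lines: cxd dzcz uvmpl xjew cwnw wfs qucan zzo
Hunk 5: at line 2 remove [xjew,cwnw,wfs] add [sfk,mmze] -> 7 lines: cxd dzcz uvmpl sfk mmze qucan zzo
Hunk 6: at line 2 remove [uvmpl,sfk] add [vlqs,ggmu,mddy] -> 8 lines: cxd dzcz vlqs ggmu mddy mmze qucan zzo
Hunk 7: at line 5 remove [mmze,qucan] add [wvzc,jkjv,mcj] -> 9 lines: cxd dzcz vlqs ggmu mddy wvzc jkjv mcj zzo
Final line 6: wvzc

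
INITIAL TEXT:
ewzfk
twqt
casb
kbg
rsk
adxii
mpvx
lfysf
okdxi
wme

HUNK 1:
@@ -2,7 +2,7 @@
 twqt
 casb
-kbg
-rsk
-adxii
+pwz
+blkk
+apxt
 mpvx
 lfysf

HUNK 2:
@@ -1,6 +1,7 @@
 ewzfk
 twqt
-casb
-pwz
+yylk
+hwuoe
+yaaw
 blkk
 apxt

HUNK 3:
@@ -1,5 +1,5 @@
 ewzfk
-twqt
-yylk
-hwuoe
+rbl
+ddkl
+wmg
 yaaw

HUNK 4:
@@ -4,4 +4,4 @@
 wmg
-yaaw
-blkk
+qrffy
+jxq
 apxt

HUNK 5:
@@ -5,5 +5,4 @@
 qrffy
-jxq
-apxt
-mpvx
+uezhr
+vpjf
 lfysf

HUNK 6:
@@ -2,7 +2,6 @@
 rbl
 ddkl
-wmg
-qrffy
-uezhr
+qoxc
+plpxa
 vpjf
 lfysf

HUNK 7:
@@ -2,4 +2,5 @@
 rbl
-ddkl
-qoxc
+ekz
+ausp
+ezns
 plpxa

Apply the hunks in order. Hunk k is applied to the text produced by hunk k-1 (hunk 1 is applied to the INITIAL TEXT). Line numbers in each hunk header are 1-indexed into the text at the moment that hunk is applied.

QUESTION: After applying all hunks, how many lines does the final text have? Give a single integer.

Answer: 10

Derivation:
Hunk 1: at line 2 remove [kbg,rsk,adxii] add [pwz,blkk,apxt] -> 10 lines: ewzfk twqt casb pwz blkk apxt mpvx lfysf okdxi wme
Hunk 2: at line 1 remove [casb,pwz] add [yylk,hwuoe,yaaw] -> 11 lines: ewzfk twqt yylk hwuoe yaaw blkk apxt mpvx lfysf okdxi wme
Hunk 3: at line 1 remove [twqt,yylk,hwuoe] add [rbl,ddkl,wmg] -> 11 lines: ewzfk rbl ddkl wmg yaaw blkk apxt mpvx lfysf okdxi wme
Hunk 4: at line 4 remove [yaaw,blkk] add [qrffy,jxq] -> 11 lines: ewzfk rbl ddkl wmg qrffy jxq apxt mpvx lfysf okdxi wme
Hunk 5: at line 5 remove [jxq,apxt,mpvx] add [uezhr,vpjf] -> 10 lines: ewzfk rbl ddkl wmg qrffy uezhr vpjf lfysf okdxi wme
Hunk 6: at line 2 remove [wmg,qrffy,uezhr] add [qoxc,plpxa] -> 9 lines: ewzfk rbl ddkl qoxc plpxa vpjf lfysf okdxi wme
Hunk 7: at line 2 remove [ddkl,qoxc] add [ekz,ausp,ezns] -> 10 lines: ewzfk rbl ekz ausp ezns plpxa vpjf lfysf okdxi wme
Final line count: 10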